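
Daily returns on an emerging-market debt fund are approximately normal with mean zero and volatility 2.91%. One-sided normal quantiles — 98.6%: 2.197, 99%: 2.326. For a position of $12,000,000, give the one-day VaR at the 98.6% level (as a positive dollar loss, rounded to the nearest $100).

VaR = z·σ = 2.197 × 2.91% = 6.393%.
On $12,000,000: 0.06393 × $12,000,000 = $767,160.

$767,200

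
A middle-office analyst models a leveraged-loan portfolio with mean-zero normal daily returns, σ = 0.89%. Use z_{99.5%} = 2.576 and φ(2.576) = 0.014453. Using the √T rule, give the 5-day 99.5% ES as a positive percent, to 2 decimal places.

5.75%

σ_{5d} = 0.89% × √5 = 1.990%.
ES multiplier = φ(z)/(1−α) = 0.014453/0.005 = 2.891.
ES = 1.990% × 2.891 = 5.753%.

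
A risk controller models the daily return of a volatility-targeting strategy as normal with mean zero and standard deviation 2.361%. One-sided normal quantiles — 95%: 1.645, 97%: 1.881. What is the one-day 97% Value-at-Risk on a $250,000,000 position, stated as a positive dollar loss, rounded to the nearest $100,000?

$11,100,000

VaR = z·σ = 1.881 × 2.361% = 4.441%.
On $250,000,000: 0.04441 × $250,000,000 = $11,102,500.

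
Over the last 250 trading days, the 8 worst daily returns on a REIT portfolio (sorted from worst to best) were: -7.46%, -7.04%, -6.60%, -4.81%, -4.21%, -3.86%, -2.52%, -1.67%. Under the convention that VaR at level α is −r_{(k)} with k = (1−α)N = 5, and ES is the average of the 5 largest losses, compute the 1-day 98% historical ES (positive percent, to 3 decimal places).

The 5 worst returns sum to -30.12%.
ES = −(-30.12%) / 5 = 6.024%.

6.024%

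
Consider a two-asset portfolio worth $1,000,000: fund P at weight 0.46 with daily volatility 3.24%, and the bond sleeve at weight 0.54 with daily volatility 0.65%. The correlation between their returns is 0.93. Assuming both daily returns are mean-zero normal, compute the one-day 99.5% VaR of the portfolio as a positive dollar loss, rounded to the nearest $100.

$46,900

σ_p² = 0.46²·3.24² + 0.54²·0.65² + 2·0.93·0.46·0.54·3.24·0.65 = 3.3175 (%²).
σ_p = √3.3175 = 1.821%.
At 99.5%, z = 2.576.
VaR = 2.576 × 1.821% = 4.691%; on $1,000,000 that is $46,910.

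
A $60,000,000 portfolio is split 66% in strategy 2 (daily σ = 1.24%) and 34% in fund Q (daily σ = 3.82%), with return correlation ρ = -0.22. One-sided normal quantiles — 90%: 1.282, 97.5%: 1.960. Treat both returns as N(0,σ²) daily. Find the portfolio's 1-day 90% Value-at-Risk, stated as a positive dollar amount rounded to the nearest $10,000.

$1,060,000

σ_p² = 0.66²·1.24² + 0.34²·3.82² + 2·-0.22·0.66·0.34·1.24·3.82 = 1.8890 (%²).
σ_p = √1.8890 = 1.374%.
VaR = 1.282 × 1.374% = 1.761%; on $60,000,000 that is $1,056,600.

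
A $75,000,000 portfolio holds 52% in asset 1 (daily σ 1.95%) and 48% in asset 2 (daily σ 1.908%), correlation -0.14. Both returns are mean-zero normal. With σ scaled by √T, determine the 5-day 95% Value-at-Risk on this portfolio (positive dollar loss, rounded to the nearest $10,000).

$3,500,000

σ_p = √(0.52²·1.95² + 0.48²·1.908² + 2·-0.14·0.52·0.48·1.95·1.908) = 1.268%.
σ_{5d} = 1.268% × √5 = 2.835%.
z(95%) = 1.645.
VaR = 1.645 × 2.835% = 4.664%; on $75,000,000 that is $3,498,000.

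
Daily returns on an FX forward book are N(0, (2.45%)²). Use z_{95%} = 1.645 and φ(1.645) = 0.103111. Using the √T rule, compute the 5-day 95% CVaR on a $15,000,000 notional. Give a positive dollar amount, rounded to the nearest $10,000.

σ_{5d} = 2.45% × √5 = 5.478%.
ES multiplier = φ(z)/(1−α) = 0.103111/0.05 = 2.062.
ES = 5.478% × 2.062 = 11.296%; on $15,000,000: $1,694,400.

$1,690,000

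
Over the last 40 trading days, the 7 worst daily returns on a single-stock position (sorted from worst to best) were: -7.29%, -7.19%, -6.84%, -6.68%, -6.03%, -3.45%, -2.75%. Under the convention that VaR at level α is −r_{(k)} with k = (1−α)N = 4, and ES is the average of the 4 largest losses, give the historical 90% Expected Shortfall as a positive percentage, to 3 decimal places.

The 4 worst returns sum to -28.00%.
ES = −(-28.00%) / 4 = 7% ≈ 7.000%.

7.000%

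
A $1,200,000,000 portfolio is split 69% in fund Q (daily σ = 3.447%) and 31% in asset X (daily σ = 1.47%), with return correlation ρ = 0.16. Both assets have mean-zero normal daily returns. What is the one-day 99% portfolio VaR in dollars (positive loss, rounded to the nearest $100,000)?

$69,600,000

σ_p² = 0.69²·3.447² + 0.31²·1.47² + 2·0.16·0.69·0.31·3.447·1.47 = 6.2114 (%²).
σ_p = √6.2114 = 2.492%.
At 99%, z = 2.326.
VaR = 2.326 × 2.492% = 5.796%; on $1,200,000,000 that is $69,552,000.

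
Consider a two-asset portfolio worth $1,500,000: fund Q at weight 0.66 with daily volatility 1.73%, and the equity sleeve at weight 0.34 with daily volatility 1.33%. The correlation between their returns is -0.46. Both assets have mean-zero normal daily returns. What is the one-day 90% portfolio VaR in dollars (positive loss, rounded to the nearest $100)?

σ_p² = 0.66²·1.73² + 0.34²·1.33² + 2·-0.46·0.66·0.34·1.73·1.33 = 1.0332 (%²).
σ_p = √1.0332 = 1.016%.
At 90%, z = 1.282.
VaR = 1.282 × 1.016% = 1.303%; on $1,500,000 that is $19,545.

$19,500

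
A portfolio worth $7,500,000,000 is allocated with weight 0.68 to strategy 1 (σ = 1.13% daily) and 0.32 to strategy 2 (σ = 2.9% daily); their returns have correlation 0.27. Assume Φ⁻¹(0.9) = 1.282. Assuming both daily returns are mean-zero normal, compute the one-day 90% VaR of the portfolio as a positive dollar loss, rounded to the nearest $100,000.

σ_p² = 0.68²·1.13² + 0.32²·2.9² + 2·0.27·0.68·0.32·1.13·2.9 = 1.8367 (%²).
σ_p = √1.8367 = 1.355%.
VaR = 1.282 × 1.355% = 1.737%; on $7,500,000,000 that is $130,275,000.

$130,300,000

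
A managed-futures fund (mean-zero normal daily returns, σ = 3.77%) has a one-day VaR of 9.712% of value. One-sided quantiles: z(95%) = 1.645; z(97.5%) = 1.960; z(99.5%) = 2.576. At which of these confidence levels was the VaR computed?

99.5%

Implied z = VaR/σ = 9.712 / 3.77 = 2.576.
This matches z(99.5%) = 2.576.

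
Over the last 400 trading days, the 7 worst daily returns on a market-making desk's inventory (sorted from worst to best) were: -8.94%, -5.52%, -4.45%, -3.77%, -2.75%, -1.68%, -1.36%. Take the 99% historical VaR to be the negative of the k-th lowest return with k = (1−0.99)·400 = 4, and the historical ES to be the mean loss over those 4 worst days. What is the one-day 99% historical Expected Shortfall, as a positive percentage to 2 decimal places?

5.67%

The 4 worst returns sum to -22.68%.
ES = −(-22.68%) / 4 = 5.67%.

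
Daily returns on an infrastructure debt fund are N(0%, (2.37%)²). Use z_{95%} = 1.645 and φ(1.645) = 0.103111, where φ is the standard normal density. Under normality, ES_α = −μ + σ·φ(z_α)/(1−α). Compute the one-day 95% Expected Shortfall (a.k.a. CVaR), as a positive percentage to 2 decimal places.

Tail multiplier: φ(z)/(1−α) = 0.103111 / 0.05 = 2.062.
ES = 2.37% × 2.062 = 4.887%.

4.89%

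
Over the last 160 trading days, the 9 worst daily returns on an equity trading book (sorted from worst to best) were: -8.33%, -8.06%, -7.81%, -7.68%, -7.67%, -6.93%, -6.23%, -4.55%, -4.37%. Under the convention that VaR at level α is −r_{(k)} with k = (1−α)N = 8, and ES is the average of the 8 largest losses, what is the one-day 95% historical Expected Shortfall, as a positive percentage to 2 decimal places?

The 8 worst returns sum to -57.26%.
ES = −(-57.26%) / 8 = 7.1575% ≈ 7.16%.

7.16%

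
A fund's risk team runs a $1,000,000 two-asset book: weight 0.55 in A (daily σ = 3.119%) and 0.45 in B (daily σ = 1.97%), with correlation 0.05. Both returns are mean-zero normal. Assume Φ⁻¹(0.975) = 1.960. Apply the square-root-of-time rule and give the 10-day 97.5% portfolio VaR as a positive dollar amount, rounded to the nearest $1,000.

σ_p = √(0.55²·3.119² + 0.45²·1.97² + 2·0.05·0.55·0.45·3.119·1.97) = 1.970%.
σ_{10d} = 1.970% × √10 = 6.230%.
VaR = 1.960 × 6.230% = 12.211%; on $1,000,000 that is $122,110.

$122,000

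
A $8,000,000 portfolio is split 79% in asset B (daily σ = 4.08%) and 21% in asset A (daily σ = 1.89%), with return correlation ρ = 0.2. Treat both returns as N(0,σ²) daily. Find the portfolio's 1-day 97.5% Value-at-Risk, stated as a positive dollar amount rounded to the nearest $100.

$521,400

σ_p² = 0.79²·4.08² + 0.21²·1.89² + 2·0.2·0.79·0.21·4.08·1.89 = 11.0583 (%²).
σ_p = √11.0583 = 3.325%.
At 97.5%, z = 1.960.
VaR = 1.960 × 3.325% = 6.517%; on $8,000,000 that is $521,360.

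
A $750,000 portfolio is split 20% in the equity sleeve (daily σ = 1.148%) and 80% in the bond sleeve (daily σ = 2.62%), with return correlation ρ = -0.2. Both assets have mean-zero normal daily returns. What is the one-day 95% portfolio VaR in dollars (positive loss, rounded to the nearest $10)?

$25,440

σ_p² = 0.2²·1.148² + 0.8²·2.62² + 2·-0.2·0.2·0.8·1.148·2.62 = 4.2534 (%²).
σ_p = √4.2534 = 2.062%.
At 95%, z = 1.645.
VaR = 1.645 × 2.062% = 3.392%; on $750,000 that is $25,440.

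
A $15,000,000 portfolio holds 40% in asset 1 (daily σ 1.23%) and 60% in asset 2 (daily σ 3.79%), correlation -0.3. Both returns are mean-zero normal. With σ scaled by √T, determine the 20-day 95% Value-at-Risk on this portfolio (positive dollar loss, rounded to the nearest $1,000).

σ_p = √(0.4²·1.23² + 0.6²·3.79² + 2·-0.3·0.4·0.6·1.23·3.79) = 2.178%.
σ_{20d} = 2.178% × √20 = 9.740%.
z(95%) = 1.645.
VaR = 1.645 × 9.740% = 16.022%; on $15,000,000 that is $2,403,300.

$2,403,000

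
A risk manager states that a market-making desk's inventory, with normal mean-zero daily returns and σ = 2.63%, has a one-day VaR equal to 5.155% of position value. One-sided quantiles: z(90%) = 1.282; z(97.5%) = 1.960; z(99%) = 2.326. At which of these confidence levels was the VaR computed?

Implied z = VaR/σ = 5.155 / 2.63 = 1.960.
This matches z(97.5%) = 1.960.

97.5%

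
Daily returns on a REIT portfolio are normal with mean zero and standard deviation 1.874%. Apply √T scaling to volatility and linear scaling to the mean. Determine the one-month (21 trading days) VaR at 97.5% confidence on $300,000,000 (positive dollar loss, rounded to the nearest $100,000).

At 97.5%, z = 1.960.
σ_{21d} = 1.874% × √21 = 8.588%.
VaR = 1.960 × 8.588% = 16.832%.
On $300,000,000: 0.16832 × $300,000,000 = $50,496,000.

$50,500,000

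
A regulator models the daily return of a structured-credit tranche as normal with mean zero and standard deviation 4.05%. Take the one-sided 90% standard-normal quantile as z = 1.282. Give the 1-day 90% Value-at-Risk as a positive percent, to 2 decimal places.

5.19%

VaR = z·σ = 1.282 × 4.05% = 5.192%.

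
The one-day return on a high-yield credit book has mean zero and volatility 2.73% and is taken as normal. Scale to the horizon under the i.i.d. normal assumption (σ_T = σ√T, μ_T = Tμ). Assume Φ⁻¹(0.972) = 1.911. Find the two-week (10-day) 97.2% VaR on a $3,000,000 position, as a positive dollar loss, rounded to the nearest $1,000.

σ_{10d} = 2.73% × √10 = 8.633%.
VaR = 1.911 × 8.633% = 16.498%.
On $3,000,000: 0.16498 × $3,000,000 = $494,940.

$495,000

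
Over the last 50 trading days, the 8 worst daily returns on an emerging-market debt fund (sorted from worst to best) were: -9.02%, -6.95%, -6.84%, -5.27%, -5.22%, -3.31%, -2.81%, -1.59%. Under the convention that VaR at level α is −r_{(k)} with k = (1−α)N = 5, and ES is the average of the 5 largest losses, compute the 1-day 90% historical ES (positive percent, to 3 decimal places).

The 5 worst returns sum to -33.30%.
ES = −(-33.30%) / 5 = 6.66% ≈ 6.660%.

6.660%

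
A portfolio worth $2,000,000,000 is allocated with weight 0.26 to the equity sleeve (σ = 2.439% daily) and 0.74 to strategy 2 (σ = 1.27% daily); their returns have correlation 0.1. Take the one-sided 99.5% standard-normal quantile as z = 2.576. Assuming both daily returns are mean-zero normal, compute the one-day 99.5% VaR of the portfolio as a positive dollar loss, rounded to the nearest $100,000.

σ_p² = 0.26²·2.439² + 0.74²·1.27² + 2·0.1·0.26·0.74·2.439·1.27 = 1.4046 (%²).
σ_p = √1.4046 = 1.185%.
VaR = 2.576 × 1.185% = 3.053%; on $2,000,000,000 that is $61,060,000.

$61,100,000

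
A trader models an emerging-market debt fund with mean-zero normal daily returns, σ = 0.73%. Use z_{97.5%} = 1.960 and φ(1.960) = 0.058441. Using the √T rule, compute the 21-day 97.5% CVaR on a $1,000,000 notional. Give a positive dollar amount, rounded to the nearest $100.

σ_{21d} = 0.73% × √21 = 3.345%.
ES multiplier = φ(z)/(1−α) = 0.058441/0.025 = 2.338.
ES = 3.345% × 2.338 = 7.821%; on $1,000,000: $78,210.

$78,200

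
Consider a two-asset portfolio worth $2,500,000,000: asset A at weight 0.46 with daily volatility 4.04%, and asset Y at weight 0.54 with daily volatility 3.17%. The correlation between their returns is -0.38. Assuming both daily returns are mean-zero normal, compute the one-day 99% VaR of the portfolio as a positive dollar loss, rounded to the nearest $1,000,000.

$116,000,000

σ_p² = 0.46²·4.04² + 0.54²·3.17² + 2·-0.38·0.46·0.54·4.04·3.17 = 3.9662 (%²).
σ_p = √3.9662 = 1.992%.
At 99%, z = 2.326.
VaR = 2.326 × 1.992% = 4.633%; on $2,500,000,000 that is $115,825,000.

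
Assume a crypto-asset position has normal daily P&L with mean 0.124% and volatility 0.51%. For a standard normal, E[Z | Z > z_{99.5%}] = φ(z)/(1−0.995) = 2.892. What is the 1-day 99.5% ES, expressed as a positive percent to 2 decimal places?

1.35%

ES = −(0.124%) + 0.51% × 2.892 = 1.351%.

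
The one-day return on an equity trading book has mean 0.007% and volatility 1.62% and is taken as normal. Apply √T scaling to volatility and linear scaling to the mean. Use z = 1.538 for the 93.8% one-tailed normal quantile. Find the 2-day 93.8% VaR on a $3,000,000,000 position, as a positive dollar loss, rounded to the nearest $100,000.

σ_{2d} = 1.62% × √2 = 2.291%; μ_{2d} = 2 × 0.007% = 0.014%.
VaR = −(0.014%) + 1.538 × 2.291% = 3.510%.
On $3,000,000,000: 0.03510 × $3,000,000,000 = $105,300,000.

$105,300,000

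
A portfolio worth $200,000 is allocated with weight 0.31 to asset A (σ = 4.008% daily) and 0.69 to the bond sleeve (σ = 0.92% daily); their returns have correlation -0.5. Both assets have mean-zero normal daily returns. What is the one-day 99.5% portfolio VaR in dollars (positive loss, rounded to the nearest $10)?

σ_p² = 0.31²·4.008² + 0.69²·0.92² + 2·-0.5·0.31·0.69·4.008·0.92 = 1.1580 (%²).
σ_p = √1.1580 = 1.076%.
At 99.5%, z = 2.576.
VaR = 2.576 × 1.076% = 2.772%; on $200,000 that is $5,544.

$5,540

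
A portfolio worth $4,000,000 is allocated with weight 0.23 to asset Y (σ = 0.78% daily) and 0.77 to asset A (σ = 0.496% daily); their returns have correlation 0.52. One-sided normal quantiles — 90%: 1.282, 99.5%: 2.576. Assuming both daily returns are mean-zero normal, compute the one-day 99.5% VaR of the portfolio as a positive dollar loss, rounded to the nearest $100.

$51,400

σ_p² = 0.23²·0.78² + 0.77²·0.496² + 2·0.52·0.23·0.77·0.78·0.496 = 0.2493 (%²).
σ_p = √0.2493 = 0.499%.
VaR = 2.576 × 0.499% = 1.285%; on $4,000,000 that is $51,400.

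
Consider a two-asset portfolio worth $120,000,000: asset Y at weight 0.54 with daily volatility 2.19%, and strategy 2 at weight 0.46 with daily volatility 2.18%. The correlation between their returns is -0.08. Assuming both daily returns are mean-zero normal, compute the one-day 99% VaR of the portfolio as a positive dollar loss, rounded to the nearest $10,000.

$4,150,000

σ_p² = 0.54²·2.19² + 0.46²·2.18² + 2·-0.08·0.54·0.46·2.19·2.18 = 2.2144 (%²).
σ_p = √2.2144 = 1.488%.
At 99%, z = 2.326.
VaR = 2.326 × 1.488% = 3.461%; on $120,000,000 that is $4,153,200.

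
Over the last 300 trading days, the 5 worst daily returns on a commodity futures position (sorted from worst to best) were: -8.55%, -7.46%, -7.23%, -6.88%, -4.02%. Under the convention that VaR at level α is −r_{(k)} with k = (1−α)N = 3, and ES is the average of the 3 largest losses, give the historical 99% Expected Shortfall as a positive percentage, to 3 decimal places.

The 3 worst returns sum to -23.24%.
ES = −(-23.24%) / 3 = 7.7466…% ≈ 7.747%.

7.747%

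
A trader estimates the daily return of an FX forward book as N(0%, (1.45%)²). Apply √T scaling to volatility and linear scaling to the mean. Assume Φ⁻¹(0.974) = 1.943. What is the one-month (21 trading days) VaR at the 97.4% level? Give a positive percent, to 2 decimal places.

12.91%

σ_{21d} = 1.45% × √21 = 6.645%.
VaR = 1.943 × 6.645% = 12.911%.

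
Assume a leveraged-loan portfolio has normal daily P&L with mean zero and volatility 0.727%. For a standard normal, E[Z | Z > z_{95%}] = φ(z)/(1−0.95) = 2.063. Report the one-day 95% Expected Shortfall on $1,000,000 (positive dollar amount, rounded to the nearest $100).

$15,000

ES = 0.727% × 2.063 = 1.500%.
On $1,000,000: 0.01500 × $1,000,000 = $15,000.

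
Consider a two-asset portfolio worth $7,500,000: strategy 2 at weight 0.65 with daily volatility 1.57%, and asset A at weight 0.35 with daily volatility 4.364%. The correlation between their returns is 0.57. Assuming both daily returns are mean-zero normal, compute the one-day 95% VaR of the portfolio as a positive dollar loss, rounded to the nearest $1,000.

$280,000

σ_p² = 0.65²·1.57² + 0.35²·4.364² + 2·0.57·0.65·0.35·1.57·4.364 = 5.1513 (%²).
σ_p = √5.1513 = 2.270%.
At 95%, z = 1.645.
VaR = 1.645 × 2.270% = 3.734%; on $7,500,000 that is $280,050.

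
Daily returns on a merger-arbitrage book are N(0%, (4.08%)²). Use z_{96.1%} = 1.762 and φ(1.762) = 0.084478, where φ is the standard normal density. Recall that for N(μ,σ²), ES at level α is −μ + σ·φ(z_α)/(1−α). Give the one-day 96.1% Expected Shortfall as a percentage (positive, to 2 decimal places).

8.84%

Tail multiplier: φ(z)/(1−α) = 0.084478 / 0.039 = 2.166.
ES = 4.08% × 2.166 = 8.837%.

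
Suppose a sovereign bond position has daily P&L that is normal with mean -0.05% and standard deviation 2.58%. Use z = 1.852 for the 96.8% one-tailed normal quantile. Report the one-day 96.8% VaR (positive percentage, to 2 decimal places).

VaR = −μ + z·σ = −(-0.05%) + 1.852 × 2.58% = 4.828%.

4.83%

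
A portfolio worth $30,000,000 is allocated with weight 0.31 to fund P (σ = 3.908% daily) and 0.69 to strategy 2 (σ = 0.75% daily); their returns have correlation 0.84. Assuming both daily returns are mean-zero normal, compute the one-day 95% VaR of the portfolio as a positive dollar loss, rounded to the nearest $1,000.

$824,000

σ_p² = 0.31²·3.908² + 0.69²·0.75² + 2·0.84·0.31·0.69·3.908·0.75 = 2.7888 (%²).
σ_p = √2.7888 = 1.670%.
At 95%, z = 1.645.
VaR = 1.645 × 1.670% = 2.747%; on $30,000,000 that is $824,100.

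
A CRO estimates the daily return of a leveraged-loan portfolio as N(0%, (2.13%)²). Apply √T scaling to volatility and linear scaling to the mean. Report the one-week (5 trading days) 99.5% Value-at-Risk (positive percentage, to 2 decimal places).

At 99.5%, z = 2.576.
σ_{5d} = 2.13% × √5 = 4.763%.
VaR = 2.576 × 4.763% = 12.269%.

12.27%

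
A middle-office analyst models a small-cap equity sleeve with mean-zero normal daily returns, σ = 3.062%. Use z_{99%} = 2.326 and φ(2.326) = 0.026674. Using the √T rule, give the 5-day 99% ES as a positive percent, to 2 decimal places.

18.26%

σ_{5d} = 3.062% × √5 = 6.847%.
ES multiplier = φ(z)/(1−α) = 0.026674/0.01 = 2.667.
ES = 6.847% × 2.667 = 18.261%.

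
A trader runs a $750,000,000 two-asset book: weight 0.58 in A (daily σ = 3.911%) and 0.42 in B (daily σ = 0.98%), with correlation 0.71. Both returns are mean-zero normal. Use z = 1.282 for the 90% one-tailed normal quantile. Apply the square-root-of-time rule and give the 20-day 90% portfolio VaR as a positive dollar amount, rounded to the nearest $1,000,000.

σ_p = √(0.58²·3.911² + 0.42²·0.98² + 2·0.71·0.58·0.42·3.911·0.98) = 2.577%.
σ_{20d} = 2.577% × √20 = 11.525%.
VaR = 1.282 × 11.525% = 14.775%; on $750,000,000 that is $110,812,500.

$111,000,000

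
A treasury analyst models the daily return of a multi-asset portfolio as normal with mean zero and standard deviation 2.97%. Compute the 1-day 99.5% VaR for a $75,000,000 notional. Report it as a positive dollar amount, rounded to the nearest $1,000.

$5,738,000

At 99.5% one-sided, z = 2.576.
VaR = z·σ = 2.576 × 2.97% = 7.651%.
On $75,000,000: 0.07651 × $75,000,000 = $5,738,250.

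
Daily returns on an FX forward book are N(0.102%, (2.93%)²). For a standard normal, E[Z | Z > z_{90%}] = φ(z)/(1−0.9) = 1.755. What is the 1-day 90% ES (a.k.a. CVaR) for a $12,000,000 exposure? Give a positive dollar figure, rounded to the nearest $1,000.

$605,000

ES = −(0.102%) + 2.93% × 1.755 = 5.040%.
On $12,000,000: 0.05040 × $12,000,000 = $604,800.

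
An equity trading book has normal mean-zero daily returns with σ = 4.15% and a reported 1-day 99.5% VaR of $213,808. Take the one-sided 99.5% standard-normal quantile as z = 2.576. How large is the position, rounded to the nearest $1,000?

$2,000,000

VaR as a fraction of value: z·σ = 2.576 × 4.15% = 10.6904%.
Position = $213,808 / 0.106904 = $2,000,000.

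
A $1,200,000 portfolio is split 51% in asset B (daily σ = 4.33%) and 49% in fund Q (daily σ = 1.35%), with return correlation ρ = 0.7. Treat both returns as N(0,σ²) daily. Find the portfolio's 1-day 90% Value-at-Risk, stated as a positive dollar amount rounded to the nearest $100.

$41,700

σ_p² = 0.51²·4.33² + 0.49²·1.35² + 2·0.7·0.51·0.49·4.33·1.35 = 7.3593 (%²).
σ_p = √7.3593 = 2.713%.
At 90%, z = 1.282.
VaR = 1.282 × 2.713% = 3.478%; on $1,200,000 that is $41,736.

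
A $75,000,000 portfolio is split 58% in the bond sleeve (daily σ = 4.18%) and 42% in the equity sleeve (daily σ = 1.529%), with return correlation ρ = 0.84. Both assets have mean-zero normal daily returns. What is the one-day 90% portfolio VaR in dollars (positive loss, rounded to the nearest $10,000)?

σ_p² = 0.58²·4.18² + 0.42²·1.529² + 2·0.84·0.58·0.42·4.18·1.529 = 8.9057 (%²).
σ_p = √8.9057 = 2.984%.
At 90%, z = 1.282.
VaR = 1.282 × 2.984% = 3.825%; on $75,000,000 that is $2,868,750.

$2,870,000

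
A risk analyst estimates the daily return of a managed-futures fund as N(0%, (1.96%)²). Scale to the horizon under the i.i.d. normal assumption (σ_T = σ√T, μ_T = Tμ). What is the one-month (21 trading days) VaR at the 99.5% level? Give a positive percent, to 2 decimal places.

23.14%

At 99.5%, z = 2.576.
σ_{21d} = 1.96% × √21 = 8.982%.
VaR = 2.576 × 8.982% = 23.138%.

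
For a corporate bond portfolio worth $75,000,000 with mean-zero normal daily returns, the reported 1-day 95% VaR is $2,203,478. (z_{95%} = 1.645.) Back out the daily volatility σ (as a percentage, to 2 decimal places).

VaR as a fraction: $2,203,478 / $75,000,000 = 2.938%.
σ = VaR / z = 2.938% / 1.645 = 1.786%.

1.79%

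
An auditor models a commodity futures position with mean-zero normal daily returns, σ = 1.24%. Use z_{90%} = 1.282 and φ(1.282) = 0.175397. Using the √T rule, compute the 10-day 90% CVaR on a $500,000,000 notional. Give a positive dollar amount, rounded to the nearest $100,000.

$34,400,000

σ_{10d} = 1.24% × √10 = 3.921%.
ES multiplier = φ(z)/(1−α) = 0.175397/0.1 = 1.754.
ES = 3.921% × 1.754 = 6.877%; on $500,000,000: $34,385,000.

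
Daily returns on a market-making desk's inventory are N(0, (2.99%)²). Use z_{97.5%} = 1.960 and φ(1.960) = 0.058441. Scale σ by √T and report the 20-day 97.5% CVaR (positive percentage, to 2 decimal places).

31.26%

σ_{20d} = 2.99% × √20 = 13.372%.
ES multiplier = φ(z)/(1−α) = 0.058441/0.025 = 2.338.
ES = 13.372% × 2.338 = 31.264%.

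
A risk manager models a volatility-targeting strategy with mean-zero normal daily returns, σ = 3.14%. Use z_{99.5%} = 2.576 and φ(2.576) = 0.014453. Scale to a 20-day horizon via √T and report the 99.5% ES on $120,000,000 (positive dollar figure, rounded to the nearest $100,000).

σ_{20d} = 3.14% × √20 = 14.043%.
ES multiplier = φ(z)/(1−α) = 0.014453/0.005 = 2.891.
ES = 14.043% × 2.891 = 40.598%; on $120,000,000: $48,717,600.

$48,700,000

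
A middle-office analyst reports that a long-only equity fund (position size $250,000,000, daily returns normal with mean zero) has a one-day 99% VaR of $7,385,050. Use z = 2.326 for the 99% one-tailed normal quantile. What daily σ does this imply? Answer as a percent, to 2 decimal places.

VaR as a fraction: $7,385,050 / $250,000,000 = 2.954%.
σ = VaR / z = 2.954% / 2.326 = 1.270%.

1.27%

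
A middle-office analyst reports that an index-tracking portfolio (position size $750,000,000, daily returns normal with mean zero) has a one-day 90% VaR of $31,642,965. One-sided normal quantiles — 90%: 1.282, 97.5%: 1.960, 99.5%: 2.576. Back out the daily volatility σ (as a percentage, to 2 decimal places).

3.29%

VaR as a fraction: $31,642,965 / $750,000,000 = 4.219%.
σ = VaR / z = 4.219% / 1.282 = 3.291%.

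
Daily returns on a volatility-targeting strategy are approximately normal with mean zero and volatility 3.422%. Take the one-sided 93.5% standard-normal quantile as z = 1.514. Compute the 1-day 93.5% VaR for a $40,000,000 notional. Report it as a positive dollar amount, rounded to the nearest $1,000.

$2,072,000

VaR = z·σ = 1.514 × 3.422% = 5.181%.
On $40,000,000: 0.05181 × $40,000,000 = $2,072,400.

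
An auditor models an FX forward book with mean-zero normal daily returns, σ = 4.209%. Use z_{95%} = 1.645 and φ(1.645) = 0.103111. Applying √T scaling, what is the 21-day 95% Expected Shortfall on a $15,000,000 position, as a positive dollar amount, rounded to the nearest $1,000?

$5,966,000

σ_{21d} = 4.209% × √21 = 19.288%.
ES multiplier = φ(z)/(1−α) = 0.103111/0.05 = 2.062.
ES = 19.288% × 2.062 = 39.772%; on $15,000,000: $5,965,800.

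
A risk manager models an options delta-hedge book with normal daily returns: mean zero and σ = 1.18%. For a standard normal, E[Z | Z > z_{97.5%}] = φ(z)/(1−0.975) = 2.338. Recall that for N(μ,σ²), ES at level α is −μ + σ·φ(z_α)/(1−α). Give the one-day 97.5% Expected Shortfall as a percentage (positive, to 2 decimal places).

2.76%

ES = 1.18% × 2.338 = 2.759%.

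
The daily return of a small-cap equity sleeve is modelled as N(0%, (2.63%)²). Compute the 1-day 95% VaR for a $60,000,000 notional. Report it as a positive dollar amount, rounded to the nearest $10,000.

At 95% one-sided, z = 1.645.
VaR = z·σ = 1.645 × 2.63% = 4.326%.
On $60,000,000: 0.04326 × $60,000,000 = $2,595,600.

$2,600,000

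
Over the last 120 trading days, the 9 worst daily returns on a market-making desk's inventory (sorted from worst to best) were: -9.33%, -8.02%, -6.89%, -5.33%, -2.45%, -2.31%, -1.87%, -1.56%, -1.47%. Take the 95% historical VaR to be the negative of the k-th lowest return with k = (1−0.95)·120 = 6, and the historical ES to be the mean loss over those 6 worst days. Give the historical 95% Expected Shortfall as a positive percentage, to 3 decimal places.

The 6 worst returns sum to -34.33%.
ES = −(-34.33%) / 6 = 5.7216…% ≈ 5.722%.

5.722%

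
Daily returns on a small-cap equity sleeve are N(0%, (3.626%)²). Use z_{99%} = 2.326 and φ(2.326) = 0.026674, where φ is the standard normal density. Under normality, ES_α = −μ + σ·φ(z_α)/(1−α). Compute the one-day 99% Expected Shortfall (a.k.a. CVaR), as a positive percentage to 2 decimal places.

9.67%

Tail multiplier: φ(z)/(1−α) = 0.026674 / 0.01 = 2.667.
ES = 3.626% × 2.667 = 9.671%.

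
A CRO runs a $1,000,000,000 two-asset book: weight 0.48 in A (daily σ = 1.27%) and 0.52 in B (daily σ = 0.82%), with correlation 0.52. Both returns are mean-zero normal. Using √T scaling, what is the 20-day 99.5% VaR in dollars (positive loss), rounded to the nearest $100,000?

$104,600,000

σ_p = √(0.48²·1.27² + 0.52²·0.82² + 2·0.52·0.48·0.52·1.27·0.82) = 0.908%.
σ_{20d} = 0.908% × √20 = 4.061%.
z(99.5%) = 2.576.
VaR = 2.576 × 4.061% = 10.461%; on $1,000,000,000 that is $104,610,000.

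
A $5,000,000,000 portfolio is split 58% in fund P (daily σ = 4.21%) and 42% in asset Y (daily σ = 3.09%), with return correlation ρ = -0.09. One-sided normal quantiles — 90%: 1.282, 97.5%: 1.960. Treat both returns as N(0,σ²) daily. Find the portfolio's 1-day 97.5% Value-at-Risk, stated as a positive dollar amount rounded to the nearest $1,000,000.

σ_p² = 0.58²·4.21² + 0.42²·3.09² + 2·-0.09·0.58·0.42·4.21·3.09 = 7.0763 (%²).
σ_p = √7.0763 = 2.660%.
VaR = 1.960 × 2.660% = 5.214%; on $5,000,000,000 that is $260,700,000.

$261,000,000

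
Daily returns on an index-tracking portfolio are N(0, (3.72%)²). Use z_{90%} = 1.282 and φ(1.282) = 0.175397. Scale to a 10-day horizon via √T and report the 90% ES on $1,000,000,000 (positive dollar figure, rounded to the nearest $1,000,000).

σ_{10d} = 3.72% × √10 = 11.764%.
ES multiplier = φ(z)/(1−α) = 0.175397/0.1 = 1.754.
ES = 11.764% × 1.754 = 20.634%; on $1,000,000,000: $206,340,000.

$206,000,000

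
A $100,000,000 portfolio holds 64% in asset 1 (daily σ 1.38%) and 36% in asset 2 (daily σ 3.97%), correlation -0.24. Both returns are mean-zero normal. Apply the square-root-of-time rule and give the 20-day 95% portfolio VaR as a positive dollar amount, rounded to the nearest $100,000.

$11,000,000

σ_p = √(0.64²·1.38² + 0.36²·3.97² + 2·-0.24·0.64·0.36·1.38·3.97) = 1.489%.
σ_{20d} = 1.489% × √20 = 6.659%.
z(95%) = 1.645.
VaR = 1.645 × 6.659% = 10.954%; on $100,000,000 that is $10,954,000.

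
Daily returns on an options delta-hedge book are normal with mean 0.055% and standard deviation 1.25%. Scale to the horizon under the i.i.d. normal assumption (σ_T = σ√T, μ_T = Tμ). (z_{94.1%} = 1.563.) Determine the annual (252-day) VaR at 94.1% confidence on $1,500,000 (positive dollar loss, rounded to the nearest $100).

σ_{252d} = 1.25% × √252 = 19.843%; μ_{252d} = 252 × 0.055% = 13.860%.
VaR = −(13.860%) + 1.563 × 19.843% = 17.155%.
On $1,500,000: 0.17155 × $1,500,000 = $257,325.

$257,300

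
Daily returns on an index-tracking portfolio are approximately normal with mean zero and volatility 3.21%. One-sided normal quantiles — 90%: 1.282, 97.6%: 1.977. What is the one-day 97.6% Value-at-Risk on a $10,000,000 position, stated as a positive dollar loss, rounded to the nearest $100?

$634,600

VaR = z·σ = 1.977 × 3.21% = 6.346%.
On $10,000,000: 0.06346 × $10,000,000 = $634,600.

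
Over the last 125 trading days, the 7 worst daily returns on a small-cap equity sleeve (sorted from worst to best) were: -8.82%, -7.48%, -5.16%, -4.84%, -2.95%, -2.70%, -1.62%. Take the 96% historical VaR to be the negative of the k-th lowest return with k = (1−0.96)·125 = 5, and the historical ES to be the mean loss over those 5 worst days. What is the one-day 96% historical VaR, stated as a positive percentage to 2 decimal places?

k = 5; the 5th lowest return is -2.95%, so VaR = 2.95%.

2.95%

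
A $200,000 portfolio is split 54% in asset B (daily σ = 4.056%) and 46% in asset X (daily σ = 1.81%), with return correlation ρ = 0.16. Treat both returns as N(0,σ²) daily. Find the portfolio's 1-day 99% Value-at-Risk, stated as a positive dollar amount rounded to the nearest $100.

σ_p² = 0.54²·4.056² + 0.46²·1.81² + 2·0.16·0.54·0.46·4.056·1.81 = 6.0739 (%²).
σ_p = √6.0739 = 2.465%.
At 99%, z = 2.326.
VaR = 2.326 × 2.465% = 5.734%; on $200,000 that is $11,468.

$11,500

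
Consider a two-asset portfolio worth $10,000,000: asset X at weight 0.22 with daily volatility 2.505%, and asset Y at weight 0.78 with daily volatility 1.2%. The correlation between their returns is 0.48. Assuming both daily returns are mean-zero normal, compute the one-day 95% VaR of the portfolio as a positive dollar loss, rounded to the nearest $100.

σ_p² = 0.22²·2.505² + 0.78²·1.2² + 2·0.48·0.22·0.78·2.505·1.2 = 1.6750 (%²).
σ_p = √1.6750 = 1.294%.
At 95%, z = 1.645.
VaR = 1.645 × 1.294% = 2.129%; on $10,000,000 that is $212,900.

$212,900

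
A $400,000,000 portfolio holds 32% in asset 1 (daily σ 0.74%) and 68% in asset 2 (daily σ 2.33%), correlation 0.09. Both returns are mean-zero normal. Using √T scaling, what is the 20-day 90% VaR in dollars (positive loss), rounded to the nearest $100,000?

σ_p = √(0.32²·0.74² + 0.68²·2.33² + 2·0.09·0.32·0.68·0.74·2.33) = 1.623%.
σ_{20d} = 1.623% × √20 = 7.258%.
z(90%) = 1.282.
VaR = 1.282 × 7.258% = 9.305%; on $400,000,000 that is $37,220,000.

$37,200,000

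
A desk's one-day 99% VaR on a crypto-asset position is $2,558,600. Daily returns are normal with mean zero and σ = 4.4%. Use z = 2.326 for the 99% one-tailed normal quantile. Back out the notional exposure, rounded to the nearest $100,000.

VaR as a fraction of value: z·σ = 2.326 × 4.4% = 10.2344%.
Position = $2,558,600 / 0.102344 = $25,000,000.

$25,000,000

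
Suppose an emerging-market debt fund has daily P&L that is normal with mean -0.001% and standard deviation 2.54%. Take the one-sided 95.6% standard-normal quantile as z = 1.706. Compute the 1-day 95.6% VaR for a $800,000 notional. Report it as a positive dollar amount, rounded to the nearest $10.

$34,670

VaR = −μ + z·σ = −(-0.001%) + 1.706 × 2.54% = 4.334%.
On $800,000: 0.04334 × $800,000 = $34,672.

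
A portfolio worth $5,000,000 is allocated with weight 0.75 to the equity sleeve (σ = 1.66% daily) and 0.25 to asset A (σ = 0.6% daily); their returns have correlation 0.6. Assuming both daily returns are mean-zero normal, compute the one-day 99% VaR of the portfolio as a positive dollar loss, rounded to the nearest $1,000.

$156,000

σ_p² = 0.75²·1.66² + 0.25²·0.6² + 2·0.6·0.75·0.25·1.66·0.6 = 1.7966 (%²).
σ_p = √1.7966 = 1.340%.
At 99%, z = 2.326.
VaR = 2.326 × 1.340% = 3.117%; on $5,000,000 that is $155,850.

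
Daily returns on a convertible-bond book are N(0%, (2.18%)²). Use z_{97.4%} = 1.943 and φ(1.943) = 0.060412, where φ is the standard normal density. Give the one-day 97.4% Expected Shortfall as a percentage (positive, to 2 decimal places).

Tail multiplier: φ(z)/(1−α) = 0.060412 / 0.026 = 2.324.
ES = 2.18% × 2.324 = 5.066%.

5.07%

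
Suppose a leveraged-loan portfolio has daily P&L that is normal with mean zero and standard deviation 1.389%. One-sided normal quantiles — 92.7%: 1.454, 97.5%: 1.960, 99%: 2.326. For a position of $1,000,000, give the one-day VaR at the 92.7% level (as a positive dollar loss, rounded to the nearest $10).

$20,200

VaR = z·σ = 1.454 × 1.389% = 2.020%.
On $1,000,000: 0.02020 × $1,000,000 = $20,200.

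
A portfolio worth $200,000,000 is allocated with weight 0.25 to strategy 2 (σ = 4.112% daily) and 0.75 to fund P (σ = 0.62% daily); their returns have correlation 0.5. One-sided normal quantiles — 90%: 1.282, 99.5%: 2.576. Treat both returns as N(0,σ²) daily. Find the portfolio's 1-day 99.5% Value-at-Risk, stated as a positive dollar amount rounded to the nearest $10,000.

$6,820,000

σ_p² = 0.25²·4.112² + 0.75²·0.62² + 2·0.5·0.25·0.75·4.112·0.62 = 1.7510 (%²).
σ_p = √1.7510 = 1.323%.
VaR = 2.576 × 1.323% = 3.408%; on $200,000,000 that is $6,816,000.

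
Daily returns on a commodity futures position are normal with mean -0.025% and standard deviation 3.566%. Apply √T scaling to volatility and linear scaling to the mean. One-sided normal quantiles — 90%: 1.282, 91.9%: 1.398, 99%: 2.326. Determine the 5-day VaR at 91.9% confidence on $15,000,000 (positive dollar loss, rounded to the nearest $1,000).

$1,691,000

σ_{5d} = 3.566% × √5 = 7.974%; μ_{5d} = 5 × -0.025% = -0.125%.
VaR = −(-0.125%) + 1.398 × 7.974% = 11.273%.
On $15,000,000: 0.11273 × $15,000,000 = $1,690,950.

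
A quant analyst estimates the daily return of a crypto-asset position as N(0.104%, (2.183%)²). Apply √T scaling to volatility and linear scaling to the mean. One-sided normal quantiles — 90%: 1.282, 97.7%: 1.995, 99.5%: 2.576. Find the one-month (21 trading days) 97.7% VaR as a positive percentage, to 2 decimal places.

17.77%

σ_{21d} = 2.183% × √21 = 10.004%; μ_{21d} = 21 × 0.104% = 2.184%.
VaR = −(2.184%) + 1.995 × 10.004% = 17.774%.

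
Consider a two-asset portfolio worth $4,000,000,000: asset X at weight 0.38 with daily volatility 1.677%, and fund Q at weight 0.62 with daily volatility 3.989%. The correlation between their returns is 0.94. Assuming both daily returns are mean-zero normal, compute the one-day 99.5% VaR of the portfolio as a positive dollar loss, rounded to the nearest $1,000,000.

$317,000,000

σ_p² = 0.38²·1.677² + 0.62²·3.989² + 2·0.94·0.38·0.62·1.677·3.989 = 9.4857 (%²).
σ_p = √9.4857 = 3.080%.
At 99.5%, z = 2.576.
VaR = 2.576 × 3.080% = 7.934%; on $4,000,000,000 that is $317,360,000.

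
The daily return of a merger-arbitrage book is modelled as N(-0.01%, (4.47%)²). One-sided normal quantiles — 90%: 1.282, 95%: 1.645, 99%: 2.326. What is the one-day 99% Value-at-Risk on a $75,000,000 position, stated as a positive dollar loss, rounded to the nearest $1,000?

VaR = −μ + z·σ = −(-0.01%) + 2.326 × 4.47% = 10.407%.
On $75,000,000: 0.10407 × $75,000,000 = $7,805,250.

$7,805,000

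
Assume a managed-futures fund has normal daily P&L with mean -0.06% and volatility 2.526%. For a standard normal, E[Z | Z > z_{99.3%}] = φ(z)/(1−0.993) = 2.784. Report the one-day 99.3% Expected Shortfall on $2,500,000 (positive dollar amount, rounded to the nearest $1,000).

ES = −(-0.06%) + 2.526% × 2.784 = 7.092%.
On $2,500,000: 0.07092 × $2,500,000 = $177,300.

$177,000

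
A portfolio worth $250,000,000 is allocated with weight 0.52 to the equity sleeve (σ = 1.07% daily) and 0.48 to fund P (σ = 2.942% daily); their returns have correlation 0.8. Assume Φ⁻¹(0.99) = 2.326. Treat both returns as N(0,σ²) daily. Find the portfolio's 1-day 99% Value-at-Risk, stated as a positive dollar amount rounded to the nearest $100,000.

$11,000,000

σ_p² = 0.52²·1.07² + 0.48²·2.942² + 2·0.8·0.52·0.48·1.07·2.942 = 3.5609 (%²).
σ_p = √3.5609 = 1.887%.
VaR = 2.326 × 1.887% = 4.389%; on $250,000,000 that is $10,972,500.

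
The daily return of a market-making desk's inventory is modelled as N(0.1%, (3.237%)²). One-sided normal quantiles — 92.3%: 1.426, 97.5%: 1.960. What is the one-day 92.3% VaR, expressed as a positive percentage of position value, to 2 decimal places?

4.52%

VaR = −μ + z·σ = −(0.1%) + 1.426 × 3.237% = 4.516%.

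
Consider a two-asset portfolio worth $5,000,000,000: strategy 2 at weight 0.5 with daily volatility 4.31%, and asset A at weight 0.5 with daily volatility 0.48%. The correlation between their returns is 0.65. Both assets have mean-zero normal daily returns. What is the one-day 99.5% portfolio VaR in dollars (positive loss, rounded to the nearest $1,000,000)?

$299,000,000

σ_p² = 0.5²·4.31² + 0.5²·0.48² + 2·0.65·0.5·0.5·4.31·0.48 = 5.3740 (%²).
σ_p = √5.3740 = 2.318%.
At 99.5%, z = 2.576.
VaR = 2.576 × 2.318% = 5.971%; on $5,000,000,000 that is $298,550,000.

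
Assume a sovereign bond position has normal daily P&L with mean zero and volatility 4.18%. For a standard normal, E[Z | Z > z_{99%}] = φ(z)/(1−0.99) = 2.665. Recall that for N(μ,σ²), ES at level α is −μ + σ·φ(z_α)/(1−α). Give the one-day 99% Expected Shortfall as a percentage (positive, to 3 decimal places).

11.140%

ES = 4.18% × 2.665 = 11.140%.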